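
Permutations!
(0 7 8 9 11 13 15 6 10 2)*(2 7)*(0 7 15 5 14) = (0 2 7 8 9 11 13 5 14)(6 10 15) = [2, 1, 7, 3, 4, 14, 10, 8, 9, 11, 15, 13, 12, 5, 0, 6]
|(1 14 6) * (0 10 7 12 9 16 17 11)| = 24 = |(0 10 7 12 9 16 17 11)(1 14 6)|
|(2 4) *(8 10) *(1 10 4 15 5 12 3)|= |(1 10 8 4 2 15 5 12 3)|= 9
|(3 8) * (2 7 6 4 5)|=|(2 7 6 4 5)(3 8)|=10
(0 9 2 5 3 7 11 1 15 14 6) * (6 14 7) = (0 9 2 5 3 6)(1 15 7 11) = [9, 15, 5, 6, 4, 3, 0, 11, 8, 2, 10, 1, 12, 13, 14, 7]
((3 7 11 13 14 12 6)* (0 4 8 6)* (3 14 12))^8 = ((0 4 8 6 14 3 7 11 13 12))^8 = (0 13 7 14 8)(3 6 4 12 11)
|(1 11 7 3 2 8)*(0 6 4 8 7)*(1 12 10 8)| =|(0 6 4 1 11)(2 7 3)(8 12 10)| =15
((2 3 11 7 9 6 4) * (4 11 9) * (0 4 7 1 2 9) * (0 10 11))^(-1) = (0 6 9 4)(1 11 10 3 2)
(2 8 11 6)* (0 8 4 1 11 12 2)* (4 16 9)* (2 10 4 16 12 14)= (0 8 14 2 12 10 4 1 11 6)(9 16)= [8, 11, 12, 3, 1, 5, 0, 7, 14, 16, 4, 6, 10, 13, 2, 15, 9]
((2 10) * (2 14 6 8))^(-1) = (2 8 6 14 10)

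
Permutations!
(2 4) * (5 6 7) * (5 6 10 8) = (2 4)(5 10 8)(6 7) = [0, 1, 4, 3, 2, 10, 7, 6, 5, 9, 8]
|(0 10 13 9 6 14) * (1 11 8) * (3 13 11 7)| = |(0 10 11 8 1 7 3 13 9 6 14)| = 11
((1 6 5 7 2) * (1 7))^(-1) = (1 5 6)(2 7)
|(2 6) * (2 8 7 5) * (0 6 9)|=7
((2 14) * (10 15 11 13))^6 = (10 11)(13 15)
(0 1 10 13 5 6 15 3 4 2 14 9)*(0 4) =(0 1 10 13 5 6 15 3)(2 14 9 4) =[1, 10, 14, 0, 2, 6, 15, 7, 8, 4, 13, 11, 12, 5, 9, 3]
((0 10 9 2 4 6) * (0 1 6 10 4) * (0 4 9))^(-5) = ((0 9 2 4 10)(1 6))^(-5) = (10)(1 6)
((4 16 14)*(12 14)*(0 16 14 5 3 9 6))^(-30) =((0 16 12 5 3 9 6)(4 14))^(-30) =(0 9 5 16 6 3 12)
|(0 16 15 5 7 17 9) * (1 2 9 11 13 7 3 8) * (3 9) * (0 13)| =36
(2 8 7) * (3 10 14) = [0, 1, 8, 10, 4, 5, 6, 2, 7, 9, 14, 11, 12, 13, 3] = (2 8 7)(3 10 14)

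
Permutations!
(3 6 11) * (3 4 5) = (3 6 11 4 5) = [0, 1, 2, 6, 5, 3, 11, 7, 8, 9, 10, 4]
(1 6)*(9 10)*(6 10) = (1 10 9 6) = [0, 10, 2, 3, 4, 5, 1, 7, 8, 6, 9]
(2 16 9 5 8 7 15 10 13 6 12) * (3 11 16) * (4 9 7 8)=(2 3 11 16 7 15 10 13 6 12)(4 9 5)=[0, 1, 3, 11, 9, 4, 12, 15, 8, 5, 13, 16, 2, 6, 14, 10, 7]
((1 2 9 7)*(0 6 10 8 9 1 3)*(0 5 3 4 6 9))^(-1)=(0 8 10 6 4 7 9)(1 2)(3 5)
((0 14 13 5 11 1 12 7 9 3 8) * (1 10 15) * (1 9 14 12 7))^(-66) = ((0 12 1 7 14 13 5 11 10 15 9 3 8))^(-66) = (0 8 3 9 15 10 11 5 13 14 7 1 12)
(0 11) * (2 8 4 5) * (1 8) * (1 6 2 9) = (0 11)(1 8 4 5 9)(2 6) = [11, 8, 6, 3, 5, 9, 2, 7, 4, 1, 10, 0]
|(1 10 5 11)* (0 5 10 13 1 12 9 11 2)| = 6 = |(0 5 2)(1 13)(9 11 12)|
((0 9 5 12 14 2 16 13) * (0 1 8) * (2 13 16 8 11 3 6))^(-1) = ((16)(0 9 5 12 14 13 1 11 3 6 2 8))^(-1) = (16)(0 8 2 6 3 11 1 13 14 12 5 9)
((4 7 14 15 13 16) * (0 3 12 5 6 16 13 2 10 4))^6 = (16)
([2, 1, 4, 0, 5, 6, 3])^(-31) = (0 3 6 5 4 2)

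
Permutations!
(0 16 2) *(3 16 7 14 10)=(0 7 14 10 3 16 2)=[7, 1, 0, 16, 4, 5, 6, 14, 8, 9, 3, 11, 12, 13, 10, 15, 2]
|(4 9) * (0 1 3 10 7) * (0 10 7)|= |(0 1 3 7 10)(4 9)|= 10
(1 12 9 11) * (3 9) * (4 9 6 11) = (1 12 3 6 11)(4 9) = [0, 12, 2, 6, 9, 5, 11, 7, 8, 4, 10, 1, 3]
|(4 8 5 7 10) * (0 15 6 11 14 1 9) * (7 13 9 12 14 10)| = 30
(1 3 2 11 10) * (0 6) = (0 6)(1 3 2 11 10) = [6, 3, 11, 2, 4, 5, 0, 7, 8, 9, 1, 10]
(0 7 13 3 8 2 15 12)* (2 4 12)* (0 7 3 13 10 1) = (0 3 8 4 12 7 10 1)(2 15) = [3, 0, 15, 8, 12, 5, 6, 10, 4, 9, 1, 11, 7, 13, 14, 2]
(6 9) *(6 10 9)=(9 10)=[0, 1, 2, 3, 4, 5, 6, 7, 8, 10, 9]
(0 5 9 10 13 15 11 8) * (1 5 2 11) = (0 2 11 8)(1 5 9 10 13 15) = [2, 5, 11, 3, 4, 9, 6, 7, 0, 10, 13, 8, 12, 15, 14, 1]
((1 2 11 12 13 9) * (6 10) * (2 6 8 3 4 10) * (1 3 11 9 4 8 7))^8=((1 6 2 9 3 8 11 12 13 4 10 7))^8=(1 13 3)(2 10 11)(4 8 6)(7 12 9)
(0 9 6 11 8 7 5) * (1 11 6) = (0 9 1 11 8 7 5) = [9, 11, 2, 3, 4, 0, 6, 5, 7, 1, 10, 8]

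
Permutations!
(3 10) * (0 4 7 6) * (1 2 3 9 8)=(0 4 7 6)(1 2 3 10 9 8)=[4, 2, 3, 10, 7, 5, 0, 6, 1, 8, 9]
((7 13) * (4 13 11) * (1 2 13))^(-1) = ((1 2 13 7 11 4))^(-1) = (1 4 11 7 13 2)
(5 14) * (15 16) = [0, 1, 2, 3, 4, 14, 6, 7, 8, 9, 10, 11, 12, 13, 5, 16, 15] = (5 14)(15 16)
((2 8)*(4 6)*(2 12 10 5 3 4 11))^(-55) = (2 11 6 4 3 5 10 12 8)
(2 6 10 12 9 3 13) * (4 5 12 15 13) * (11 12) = (2 6 10 15 13)(3 4 5 11 12 9) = [0, 1, 6, 4, 5, 11, 10, 7, 8, 3, 15, 12, 9, 2, 14, 13]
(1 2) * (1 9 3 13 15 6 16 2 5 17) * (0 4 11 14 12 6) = [4, 5, 9, 13, 11, 17, 16, 7, 8, 3, 10, 14, 6, 15, 12, 0, 2, 1] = (0 4 11 14 12 6 16 2 9 3 13 15)(1 5 17)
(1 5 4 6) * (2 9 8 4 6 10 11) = (1 5 6)(2 9 8 4 10 11) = [0, 5, 9, 3, 10, 6, 1, 7, 4, 8, 11, 2]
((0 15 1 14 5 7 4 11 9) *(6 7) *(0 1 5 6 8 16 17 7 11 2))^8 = ((0 15 5 8 16 17 7 4 2)(1 14 6 11 9))^8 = (0 2 4 7 17 16 8 5 15)(1 11 14 9 6)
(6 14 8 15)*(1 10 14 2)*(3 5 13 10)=(1 3 5 13 10 14 8 15 6 2)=[0, 3, 1, 5, 4, 13, 2, 7, 15, 9, 14, 11, 12, 10, 8, 6]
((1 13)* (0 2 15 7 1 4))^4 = (0 1 2 13 15 4 7)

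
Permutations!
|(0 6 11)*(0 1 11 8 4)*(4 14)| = |(0 6 8 14 4)(1 11)| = 10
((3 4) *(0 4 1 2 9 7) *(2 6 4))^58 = (0 9)(1 4)(2 7)(3 6)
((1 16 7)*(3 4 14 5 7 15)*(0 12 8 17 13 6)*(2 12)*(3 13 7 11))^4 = (0 17 15 2 7 13 12 1 6 8 16)(3 11 5 14 4)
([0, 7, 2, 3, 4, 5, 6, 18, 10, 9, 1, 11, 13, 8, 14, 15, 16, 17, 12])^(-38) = (1 13 7 8 18 10 12)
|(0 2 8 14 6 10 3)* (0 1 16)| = |(0 2 8 14 6 10 3 1 16)| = 9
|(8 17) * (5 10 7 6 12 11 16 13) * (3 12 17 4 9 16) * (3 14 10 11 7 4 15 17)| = 24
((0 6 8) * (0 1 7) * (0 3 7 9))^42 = (0 8 9 6 1)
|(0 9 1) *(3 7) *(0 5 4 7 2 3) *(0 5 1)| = 6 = |(0 9)(2 3)(4 7 5)|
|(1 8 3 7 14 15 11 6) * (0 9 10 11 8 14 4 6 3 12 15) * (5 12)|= 20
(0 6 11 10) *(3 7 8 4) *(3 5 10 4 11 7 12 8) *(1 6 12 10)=(0 12 8 11 4 5 1 6 7 3 10)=[12, 6, 2, 10, 5, 1, 7, 3, 11, 9, 0, 4, 8]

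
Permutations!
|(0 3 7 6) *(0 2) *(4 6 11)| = |(0 3 7 11 4 6 2)| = 7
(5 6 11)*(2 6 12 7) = (2 6 11 5 12 7) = [0, 1, 6, 3, 4, 12, 11, 2, 8, 9, 10, 5, 7]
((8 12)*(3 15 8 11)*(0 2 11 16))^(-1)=(0 16 12 8 15 3 11 2)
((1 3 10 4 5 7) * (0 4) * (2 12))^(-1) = ((0 4 5 7 1 3 10)(2 12))^(-1) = (0 10 3 1 7 5 4)(2 12)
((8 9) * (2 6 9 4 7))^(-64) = ((2 6 9 8 4 7))^(-64) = (2 9 4)(6 8 7)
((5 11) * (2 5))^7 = ((2 5 11))^7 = (2 5 11)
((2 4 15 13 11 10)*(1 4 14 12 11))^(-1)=((1 4 15 13)(2 14 12 11 10))^(-1)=(1 13 15 4)(2 10 11 12 14)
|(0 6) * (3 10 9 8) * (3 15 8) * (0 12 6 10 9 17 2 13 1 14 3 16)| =10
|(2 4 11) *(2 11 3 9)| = |(11)(2 4 3 9)| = 4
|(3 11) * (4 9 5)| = 6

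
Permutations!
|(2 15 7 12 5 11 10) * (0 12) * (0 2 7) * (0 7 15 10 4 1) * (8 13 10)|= 6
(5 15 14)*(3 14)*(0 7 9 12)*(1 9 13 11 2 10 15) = [7, 9, 10, 14, 4, 1, 6, 13, 8, 12, 15, 2, 0, 11, 5, 3] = (0 7 13 11 2 10 15 3 14 5 1 9 12)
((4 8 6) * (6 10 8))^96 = (10)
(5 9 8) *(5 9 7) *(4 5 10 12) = (4 5 7 10 12)(8 9) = [0, 1, 2, 3, 5, 7, 6, 10, 9, 8, 12, 11, 4]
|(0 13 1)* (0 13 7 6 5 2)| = 10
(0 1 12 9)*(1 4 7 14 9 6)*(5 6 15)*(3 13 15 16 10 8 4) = [3, 12, 2, 13, 7, 6, 1, 14, 4, 0, 8, 11, 16, 15, 9, 5, 10] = (0 3 13 15 5 6 1 12 16 10 8 4 7 14 9)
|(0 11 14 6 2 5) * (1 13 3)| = |(0 11 14 6 2 5)(1 13 3)| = 6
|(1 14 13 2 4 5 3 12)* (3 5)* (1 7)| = 8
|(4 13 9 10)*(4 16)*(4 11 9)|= 4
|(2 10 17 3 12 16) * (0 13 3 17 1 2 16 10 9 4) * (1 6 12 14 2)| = 21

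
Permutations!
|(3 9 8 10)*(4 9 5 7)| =7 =|(3 5 7 4 9 8 10)|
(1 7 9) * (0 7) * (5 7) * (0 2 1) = [5, 2, 1, 3, 4, 7, 6, 9, 8, 0] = (0 5 7 9)(1 2)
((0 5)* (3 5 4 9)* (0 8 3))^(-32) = (0 4 9)(3 5 8)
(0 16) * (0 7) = [16, 1, 2, 3, 4, 5, 6, 0, 8, 9, 10, 11, 12, 13, 14, 15, 7] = (0 16 7)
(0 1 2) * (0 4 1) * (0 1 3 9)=(0 1 2 4 3 9)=[1, 2, 4, 9, 3, 5, 6, 7, 8, 0]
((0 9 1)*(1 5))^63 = ((0 9 5 1))^63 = (0 1 5 9)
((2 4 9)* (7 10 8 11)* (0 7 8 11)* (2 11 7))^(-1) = ((0 2 4 9 11 8)(7 10))^(-1) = (0 8 11 9 4 2)(7 10)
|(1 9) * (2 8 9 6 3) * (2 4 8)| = 6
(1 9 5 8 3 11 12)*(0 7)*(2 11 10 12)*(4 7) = (0 4 7)(1 9 5 8 3 10 12)(2 11) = [4, 9, 11, 10, 7, 8, 6, 0, 3, 5, 12, 2, 1]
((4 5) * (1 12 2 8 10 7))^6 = (12)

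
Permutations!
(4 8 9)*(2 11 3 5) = [0, 1, 11, 5, 8, 2, 6, 7, 9, 4, 10, 3] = (2 11 3 5)(4 8 9)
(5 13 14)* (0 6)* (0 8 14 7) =(0 6 8 14 5 13 7) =[6, 1, 2, 3, 4, 13, 8, 0, 14, 9, 10, 11, 12, 7, 5]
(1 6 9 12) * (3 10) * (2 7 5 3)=(1 6 9 12)(2 7 5 3 10)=[0, 6, 7, 10, 4, 3, 9, 5, 8, 12, 2, 11, 1]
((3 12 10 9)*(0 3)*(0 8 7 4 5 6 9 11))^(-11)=(0 11 10 12 3)(4 5 6 9 8 7)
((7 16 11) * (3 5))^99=(16)(3 5)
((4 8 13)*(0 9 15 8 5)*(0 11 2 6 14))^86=((0 9 15 8 13 4 5 11 2 6 14))^86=(0 6 11 4 8 9 14 2 5 13 15)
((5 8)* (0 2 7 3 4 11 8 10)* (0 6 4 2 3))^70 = (0 2)(3 7)(4 10 8)(5 11 6) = ((0 3 2 7)(4 11 8 5 10 6))^70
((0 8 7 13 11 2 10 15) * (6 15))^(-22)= (0 2 8 10 7 6 13 15 11)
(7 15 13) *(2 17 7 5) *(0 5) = (0 5 2 17 7 15 13) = [5, 1, 17, 3, 4, 2, 6, 15, 8, 9, 10, 11, 12, 0, 14, 13, 16, 7]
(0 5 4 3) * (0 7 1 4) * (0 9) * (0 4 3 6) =[5, 3, 2, 7, 6, 9, 0, 1, 8, 4] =(0 5 9 4 6)(1 3 7)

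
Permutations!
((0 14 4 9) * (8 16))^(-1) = (0 9 4 14)(8 16)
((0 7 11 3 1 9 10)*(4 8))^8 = ((0 7 11 3 1 9 10)(4 8))^8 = (0 7 11 3 1 9 10)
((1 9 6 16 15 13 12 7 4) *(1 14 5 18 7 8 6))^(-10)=(18)(6 15 12)(8 16 13)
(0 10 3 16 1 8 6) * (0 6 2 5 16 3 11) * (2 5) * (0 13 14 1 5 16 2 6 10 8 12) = [8, 12, 6, 3, 4, 2, 10, 7, 16, 9, 11, 13, 0, 14, 1, 15, 5] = (0 8 16 5 2 6 10 11 13 14 1 12)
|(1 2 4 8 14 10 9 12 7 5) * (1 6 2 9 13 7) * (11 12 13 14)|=|(1 9 13 7 5 6 2 4 8 11 12)(10 14)|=22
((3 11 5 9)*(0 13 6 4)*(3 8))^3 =(0 4 6 13)(3 9 11 8 5)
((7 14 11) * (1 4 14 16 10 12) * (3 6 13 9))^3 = ((1 4 14 11 7 16 10 12)(3 6 13 9))^3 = (1 11 10 4 7 12 14 16)(3 9 13 6)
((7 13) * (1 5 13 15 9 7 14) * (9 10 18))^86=((1 5 13 14)(7 15 10 18 9))^86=(1 13)(5 14)(7 15 10 18 9)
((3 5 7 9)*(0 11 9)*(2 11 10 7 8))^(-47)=((0 10 7)(2 11 9 3 5 8))^(-47)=(0 10 7)(2 11 9 3 5 8)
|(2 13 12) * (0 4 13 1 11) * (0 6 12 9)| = |(0 4 13 9)(1 11 6 12 2)| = 20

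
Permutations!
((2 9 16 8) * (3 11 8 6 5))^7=(2 8 11 3 5 6 16 9)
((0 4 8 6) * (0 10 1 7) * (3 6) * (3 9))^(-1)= (0 7 1 10 6 3 9 8 4)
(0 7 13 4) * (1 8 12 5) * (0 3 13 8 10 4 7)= (1 10 4 3 13 7 8 12 5)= [0, 10, 2, 13, 3, 1, 6, 8, 12, 9, 4, 11, 5, 7]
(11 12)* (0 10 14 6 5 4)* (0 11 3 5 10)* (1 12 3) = (1 12)(3 5 4 11)(6 10 14) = [0, 12, 2, 5, 11, 4, 10, 7, 8, 9, 14, 3, 1, 13, 6]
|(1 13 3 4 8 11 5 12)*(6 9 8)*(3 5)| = |(1 13 5 12)(3 4 6 9 8 11)| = 12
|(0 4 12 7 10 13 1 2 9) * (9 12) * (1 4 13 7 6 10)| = |(0 13 4 9)(1 2 12 6 10 7)| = 12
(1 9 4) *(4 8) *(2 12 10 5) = (1 9 8 4)(2 12 10 5) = [0, 9, 12, 3, 1, 2, 6, 7, 4, 8, 5, 11, 10]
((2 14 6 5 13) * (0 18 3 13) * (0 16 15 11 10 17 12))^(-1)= (0 12 17 10 11 15 16 5 6 14 2 13 3 18)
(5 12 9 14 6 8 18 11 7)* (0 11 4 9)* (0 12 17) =(0 11 7 5 17)(4 9 14 6 8 18) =[11, 1, 2, 3, 9, 17, 8, 5, 18, 14, 10, 7, 12, 13, 6, 15, 16, 0, 4]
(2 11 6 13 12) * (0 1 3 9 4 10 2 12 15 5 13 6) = (0 1 3 9 4 10 2 11)(5 13 15) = [1, 3, 11, 9, 10, 13, 6, 7, 8, 4, 2, 0, 12, 15, 14, 5]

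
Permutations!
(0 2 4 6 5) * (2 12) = [12, 1, 4, 3, 6, 0, 5, 7, 8, 9, 10, 11, 2] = (0 12 2 4 6 5)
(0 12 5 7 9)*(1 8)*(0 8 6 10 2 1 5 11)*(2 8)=[12, 6, 1, 3, 4, 7, 10, 9, 5, 2, 8, 0, 11]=(0 12 11)(1 6 10 8 5 7 9 2)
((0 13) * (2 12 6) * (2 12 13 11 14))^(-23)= (0 14 13 11 2)(6 12)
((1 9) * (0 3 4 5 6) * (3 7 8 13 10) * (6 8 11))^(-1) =(0 6 11 7)(1 9)(3 10 13 8 5 4)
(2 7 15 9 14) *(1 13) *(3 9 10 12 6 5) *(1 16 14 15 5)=[0, 13, 7, 9, 4, 3, 1, 5, 8, 15, 12, 11, 6, 16, 2, 10, 14]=(1 13 16 14 2 7 5 3 9 15 10 12 6)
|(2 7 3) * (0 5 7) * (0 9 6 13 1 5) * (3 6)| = 15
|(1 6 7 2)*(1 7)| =|(1 6)(2 7)| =2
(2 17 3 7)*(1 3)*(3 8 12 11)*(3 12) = (1 8 3 7 2 17)(11 12) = [0, 8, 17, 7, 4, 5, 6, 2, 3, 9, 10, 12, 11, 13, 14, 15, 16, 1]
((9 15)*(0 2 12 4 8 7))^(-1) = ((0 2 12 4 8 7)(9 15))^(-1) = (0 7 8 4 12 2)(9 15)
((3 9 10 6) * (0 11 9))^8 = (0 9 6)(3 11 10)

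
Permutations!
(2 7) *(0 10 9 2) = (0 10 9 2 7) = [10, 1, 7, 3, 4, 5, 6, 0, 8, 2, 9]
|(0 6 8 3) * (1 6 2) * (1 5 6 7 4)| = |(0 2 5 6 8 3)(1 7 4)| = 6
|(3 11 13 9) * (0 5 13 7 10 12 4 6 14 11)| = 35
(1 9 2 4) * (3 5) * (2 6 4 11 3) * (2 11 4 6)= [0, 9, 4, 5, 1, 11, 6, 7, 8, 2, 10, 3]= (1 9 2 4)(3 5 11)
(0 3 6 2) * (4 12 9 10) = [3, 1, 0, 6, 12, 5, 2, 7, 8, 10, 4, 11, 9] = (0 3 6 2)(4 12 9 10)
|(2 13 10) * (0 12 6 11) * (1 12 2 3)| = 9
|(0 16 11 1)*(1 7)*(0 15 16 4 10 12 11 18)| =10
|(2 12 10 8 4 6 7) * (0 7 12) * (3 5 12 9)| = |(0 7 2)(3 5 12 10 8 4 6 9)| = 24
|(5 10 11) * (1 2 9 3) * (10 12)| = 4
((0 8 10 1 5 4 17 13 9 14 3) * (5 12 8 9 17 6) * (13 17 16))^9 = (17)(0 9 14 3)(1 12 8 10)(13 16)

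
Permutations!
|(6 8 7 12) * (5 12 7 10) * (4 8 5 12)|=6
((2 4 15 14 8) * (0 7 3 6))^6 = (0 3)(2 4 15 14 8)(6 7)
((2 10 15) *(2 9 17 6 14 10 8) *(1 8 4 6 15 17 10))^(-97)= (1 14 6 4 2 8)(9 15 17 10)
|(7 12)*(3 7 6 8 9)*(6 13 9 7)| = 7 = |(3 6 8 7 12 13 9)|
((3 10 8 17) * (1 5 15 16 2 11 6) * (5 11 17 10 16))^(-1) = ((1 11 6)(2 17 3 16)(5 15)(8 10))^(-1) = (1 6 11)(2 16 3 17)(5 15)(8 10)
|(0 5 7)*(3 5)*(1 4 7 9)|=|(0 3 5 9 1 4 7)|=7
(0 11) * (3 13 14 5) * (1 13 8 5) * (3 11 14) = [14, 13, 2, 8, 4, 11, 6, 7, 5, 9, 10, 0, 12, 3, 1] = (0 14 1 13 3 8 5 11)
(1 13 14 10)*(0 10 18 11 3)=(0 10 1 13 14 18 11 3)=[10, 13, 2, 0, 4, 5, 6, 7, 8, 9, 1, 3, 12, 14, 18, 15, 16, 17, 11]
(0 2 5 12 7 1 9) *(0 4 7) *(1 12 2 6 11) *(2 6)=(0 2 5 6 11 1 9 4 7 12)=[2, 9, 5, 3, 7, 6, 11, 12, 8, 4, 10, 1, 0]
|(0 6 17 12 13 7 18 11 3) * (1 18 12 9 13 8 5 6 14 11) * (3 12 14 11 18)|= 14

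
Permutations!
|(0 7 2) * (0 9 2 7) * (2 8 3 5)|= |(2 9 8 3 5)|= 5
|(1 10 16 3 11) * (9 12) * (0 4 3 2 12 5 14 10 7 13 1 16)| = |(0 4 3 11 16 2 12 9 5 14 10)(1 7 13)| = 33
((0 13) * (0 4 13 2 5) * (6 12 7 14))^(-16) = ((0 2 5)(4 13)(6 12 7 14))^(-16) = (14)(0 5 2)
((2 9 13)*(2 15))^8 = ((2 9 13 15))^8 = (15)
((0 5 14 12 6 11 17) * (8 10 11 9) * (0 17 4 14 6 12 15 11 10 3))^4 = (17)(0 8 6)(3 9 5)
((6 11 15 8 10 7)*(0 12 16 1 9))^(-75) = ((0 12 16 1 9)(6 11 15 8 10 7))^(-75) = (16)(6 8)(7 15)(10 11)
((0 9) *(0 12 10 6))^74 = ((0 9 12 10 6))^74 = (0 6 10 12 9)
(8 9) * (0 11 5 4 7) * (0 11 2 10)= [2, 1, 10, 3, 7, 4, 6, 11, 9, 8, 0, 5]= (0 2 10)(4 7 11 5)(8 9)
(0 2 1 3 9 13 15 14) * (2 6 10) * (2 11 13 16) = (0 6 10 11 13 15 14)(1 3 9 16 2) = [6, 3, 1, 9, 4, 5, 10, 7, 8, 16, 11, 13, 12, 15, 0, 14, 2]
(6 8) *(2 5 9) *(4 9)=(2 5 4 9)(6 8)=[0, 1, 5, 3, 9, 4, 8, 7, 6, 2]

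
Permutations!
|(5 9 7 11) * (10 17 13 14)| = 4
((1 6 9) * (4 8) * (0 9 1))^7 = ((0 9)(1 6)(4 8))^7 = (0 9)(1 6)(4 8)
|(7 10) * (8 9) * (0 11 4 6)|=|(0 11 4 6)(7 10)(8 9)|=4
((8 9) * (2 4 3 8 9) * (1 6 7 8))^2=((9)(1 6 7 8 2 4 3))^2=(9)(1 7 2 3 6 8 4)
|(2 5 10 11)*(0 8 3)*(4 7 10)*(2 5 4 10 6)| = 12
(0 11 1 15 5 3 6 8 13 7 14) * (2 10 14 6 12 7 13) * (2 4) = (0 11 1 15 5 3 12 7 6 8 4 2 10 14) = [11, 15, 10, 12, 2, 3, 8, 6, 4, 9, 14, 1, 7, 13, 0, 5]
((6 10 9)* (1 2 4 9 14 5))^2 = (1 4 6 14)(2 9 10 5)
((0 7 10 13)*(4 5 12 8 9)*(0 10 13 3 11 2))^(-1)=((0 7 13 10 3 11 2)(4 5 12 8 9))^(-1)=(0 2 11 3 10 13 7)(4 9 8 12 5)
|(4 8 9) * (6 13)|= |(4 8 9)(6 13)|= 6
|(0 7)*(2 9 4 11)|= |(0 7)(2 9 4 11)|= 4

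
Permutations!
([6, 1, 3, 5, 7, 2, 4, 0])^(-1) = (0 7 4 6)(2 5 3)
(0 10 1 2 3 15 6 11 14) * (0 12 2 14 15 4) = [10, 14, 3, 4, 0, 5, 11, 7, 8, 9, 1, 15, 2, 13, 12, 6] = (0 10 1 14 12 2 3 4)(6 11 15)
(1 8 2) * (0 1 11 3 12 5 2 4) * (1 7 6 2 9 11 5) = (0 7 6 2 5 9 11 3 12 1 8 4) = [7, 8, 5, 12, 0, 9, 2, 6, 4, 11, 10, 3, 1]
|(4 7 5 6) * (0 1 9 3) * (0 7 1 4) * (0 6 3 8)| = |(0 4 1 9 8)(3 7 5)| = 15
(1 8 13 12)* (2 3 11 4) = [0, 8, 3, 11, 2, 5, 6, 7, 13, 9, 10, 4, 1, 12] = (1 8 13 12)(2 3 11 4)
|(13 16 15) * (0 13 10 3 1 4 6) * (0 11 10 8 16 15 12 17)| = |(0 13 15 8 16 12 17)(1 4 6 11 10 3)| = 42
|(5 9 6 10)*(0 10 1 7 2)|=8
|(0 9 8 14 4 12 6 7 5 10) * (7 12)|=|(0 9 8 14 4 7 5 10)(6 12)|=8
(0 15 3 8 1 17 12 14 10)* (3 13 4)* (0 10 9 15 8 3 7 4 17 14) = [8, 14, 2, 3, 7, 5, 6, 4, 1, 15, 10, 11, 0, 17, 9, 13, 16, 12] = (0 8 1 14 9 15 13 17 12)(4 7)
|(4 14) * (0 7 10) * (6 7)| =4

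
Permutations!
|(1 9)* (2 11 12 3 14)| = |(1 9)(2 11 12 3 14)| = 10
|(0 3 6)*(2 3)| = 4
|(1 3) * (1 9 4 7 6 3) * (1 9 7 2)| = 12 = |(1 9 4 2)(3 7 6)|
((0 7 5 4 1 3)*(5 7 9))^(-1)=(0 3 1 4 5 9)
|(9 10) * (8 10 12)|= 4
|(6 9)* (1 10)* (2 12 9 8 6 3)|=|(1 10)(2 12 9 3)(6 8)|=4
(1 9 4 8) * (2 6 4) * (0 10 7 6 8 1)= (0 10 7 6 4 1 9 2 8)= [10, 9, 8, 3, 1, 5, 4, 6, 0, 2, 7]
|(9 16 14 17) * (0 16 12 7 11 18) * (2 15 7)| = |(0 16 14 17 9 12 2 15 7 11 18)| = 11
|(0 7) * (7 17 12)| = 4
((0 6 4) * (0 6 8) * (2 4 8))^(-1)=((0 2 4 6 8))^(-1)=(0 8 6 4 2)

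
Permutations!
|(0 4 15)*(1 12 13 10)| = 12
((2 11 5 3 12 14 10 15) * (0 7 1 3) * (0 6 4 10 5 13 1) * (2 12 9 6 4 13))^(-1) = ((0 7)(1 3 9 6 13)(2 11)(4 10 15 12 14 5))^(-1) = (0 7)(1 13 6 9 3)(2 11)(4 5 14 12 15 10)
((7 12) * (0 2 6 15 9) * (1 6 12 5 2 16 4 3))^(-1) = ((0 16 4 3 1 6 15 9)(2 12 7 5))^(-1) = (0 9 15 6 1 3 4 16)(2 5 7 12)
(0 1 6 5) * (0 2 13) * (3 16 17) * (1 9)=(0 9 1 6 5 2 13)(3 16 17)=[9, 6, 13, 16, 4, 2, 5, 7, 8, 1, 10, 11, 12, 0, 14, 15, 17, 3]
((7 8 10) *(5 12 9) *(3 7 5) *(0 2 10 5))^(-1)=(0 10 2)(3 9 12 5 8 7)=((0 2 10)(3 7 8 5 12 9))^(-1)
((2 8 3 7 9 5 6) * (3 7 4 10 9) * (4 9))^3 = ((2 8 7 3 9 5 6)(4 10))^3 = (2 3 6 7 5 8 9)(4 10)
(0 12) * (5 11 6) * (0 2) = (0 12 2)(5 11 6) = [12, 1, 0, 3, 4, 11, 5, 7, 8, 9, 10, 6, 2]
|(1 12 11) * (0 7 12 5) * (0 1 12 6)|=6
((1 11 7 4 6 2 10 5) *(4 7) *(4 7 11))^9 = ((1 4 6 2 10 5)(7 11))^9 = (1 2)(4 10)(5 6)(7 11)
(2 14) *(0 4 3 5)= [4, 1, 14, 5, 3, 0, 6, 7, 8, 9, 10, 11, 12, 13, 2]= (0 4 3 5)(2 14)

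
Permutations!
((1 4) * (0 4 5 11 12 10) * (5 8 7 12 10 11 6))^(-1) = (0 10 11 12 7 8 1 4)(5 6)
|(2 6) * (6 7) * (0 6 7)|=3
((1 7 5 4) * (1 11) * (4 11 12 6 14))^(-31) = ((1 7 5 11)(4 12 6 14))^(-31) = (1 7 5 11)(4 12 6 14)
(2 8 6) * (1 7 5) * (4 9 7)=(1 4 9 7 5)(2 8 6)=[0, 4, 8, 3, 9, 1, 2, 5, 6, 7]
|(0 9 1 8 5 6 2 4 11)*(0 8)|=|(0 9 1)(2 4 11 8 5 6)|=6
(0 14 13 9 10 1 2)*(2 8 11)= [14, 8, 0, 3, 4, 5, 6, 7, 11, 10, 1, 2, 12, 9, 13]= (0 14 13 9 10 1 8 11 2)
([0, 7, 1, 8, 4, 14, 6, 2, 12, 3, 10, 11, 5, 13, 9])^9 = [0, 1, 2, 5, 4, 3, 6, 7, 14, 12, 10, 11, 9, 13, 8]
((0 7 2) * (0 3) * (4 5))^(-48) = (7)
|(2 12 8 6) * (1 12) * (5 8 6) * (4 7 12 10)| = |(1 10 4 7 12 6 2)(5 8)| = 14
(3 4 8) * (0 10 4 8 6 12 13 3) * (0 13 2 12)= [10, 1, 12, 8, 6, 5, 0, 7, 13, 9, 4, 11, 2, 3]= (0 10 4 6)(2 12)(3 8 13)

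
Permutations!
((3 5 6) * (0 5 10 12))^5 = ((0 5 6 3 10 12))^5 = (0 12 10 3 6 5)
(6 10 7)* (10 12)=(6 12 10 7)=[0, 1, 2, 3, 4, 5, 12, 6, 8, 9, 7, 11, 10]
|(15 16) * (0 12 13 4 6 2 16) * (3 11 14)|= |(0 12 13 4 6 2 16 15)(3 11 14)|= 24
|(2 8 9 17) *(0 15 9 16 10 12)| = |(0 15 9 17 2 8 16 10 12)| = 9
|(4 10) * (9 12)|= 2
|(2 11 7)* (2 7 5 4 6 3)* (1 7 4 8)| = |(1 7 4 6 3 2 11 5 8)| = 9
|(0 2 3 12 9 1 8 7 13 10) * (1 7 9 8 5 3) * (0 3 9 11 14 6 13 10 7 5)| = 18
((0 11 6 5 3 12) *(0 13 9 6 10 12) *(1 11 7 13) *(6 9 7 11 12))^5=(0 3 5 6 10 11)(1 12)(7 13)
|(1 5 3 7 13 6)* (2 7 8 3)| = |(1 5 2 7 13 6)(3 8)| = 6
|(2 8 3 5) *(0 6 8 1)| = |(0 6 8 3 5 2 1)| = 7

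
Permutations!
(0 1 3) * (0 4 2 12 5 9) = (0 1 3 4 2 12 5 9) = [1, 3, 12, 4, 2, 9, 6, 7, 8, 0, 10, 11, 5]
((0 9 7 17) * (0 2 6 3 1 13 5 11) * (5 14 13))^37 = ((0 9 7 17 2 6 3 1 5 11)(13 14))^37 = (0 1 2 9 5 6 7 11 3 17)(13 14)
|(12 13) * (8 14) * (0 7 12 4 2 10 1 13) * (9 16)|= |(0 7 12)(1 13 4 2 10)(8 14)(9 16)|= 30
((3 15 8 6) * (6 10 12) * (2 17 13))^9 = (17)(3 10)(6 8)(12 15)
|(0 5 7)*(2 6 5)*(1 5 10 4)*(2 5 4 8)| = 12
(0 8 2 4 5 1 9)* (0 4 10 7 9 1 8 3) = (0 3)(2 10 7 9 4 5 8) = [3, 1, 10, 0, 5, 8, 6, 9, 2, 4, 7]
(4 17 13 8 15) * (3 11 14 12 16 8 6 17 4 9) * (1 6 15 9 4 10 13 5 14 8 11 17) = (1 6)(3 17 5 14 12 16 11 8 9)(4 10 13 15) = [0, 6, 2, 17, 10, 14, 1, 7, 9, 3, 13, 8, 16, 15, 12, 4, 11, 5]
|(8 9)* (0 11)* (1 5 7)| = |(0 11)(1 5 7)(8 9)| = 6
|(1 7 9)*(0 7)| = 4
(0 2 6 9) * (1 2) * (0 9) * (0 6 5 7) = (9)(0 1 2 5 7) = [1, 2, 5, 3, 4, 7, 6, 0, 8, 9]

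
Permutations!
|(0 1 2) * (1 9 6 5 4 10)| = 8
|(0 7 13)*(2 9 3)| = |(0 7 13)(2 9 3)| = 3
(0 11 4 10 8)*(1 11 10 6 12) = (0 10 8)(1 11 4 6 12) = [10, 11, 2, 3, 6, 5, 12, 7, 0, 9, 8, 4, 1]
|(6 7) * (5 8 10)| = 6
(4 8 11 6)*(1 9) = (1 9)(4 8 11 6) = [0, 9, 2, 3, 8, 5, 4, 7, 11, 1, 10, 6]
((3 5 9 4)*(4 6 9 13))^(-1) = ((3 5 13 4)(6 9))^(-1) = (3 4 13 5)(6 9)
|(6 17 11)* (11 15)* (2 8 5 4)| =4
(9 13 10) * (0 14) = (0 14)(9 13 10) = [14, 1, 2, 3, 4, 5, 6, 7, 8, 13, 9, 11, 12, 10, 0]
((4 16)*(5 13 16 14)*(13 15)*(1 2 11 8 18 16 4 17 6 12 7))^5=((1 2 11 8 18 16 17 6 12 7)(4 14 5 15 13))^5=(1 16)(2 17)(6 11)(7 18)(8 12)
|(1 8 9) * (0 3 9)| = 5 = |(0 3 9 1 8)|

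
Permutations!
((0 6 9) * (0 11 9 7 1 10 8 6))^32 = (11)(1 8 7 10 6)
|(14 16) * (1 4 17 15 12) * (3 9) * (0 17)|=6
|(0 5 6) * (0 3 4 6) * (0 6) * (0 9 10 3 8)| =4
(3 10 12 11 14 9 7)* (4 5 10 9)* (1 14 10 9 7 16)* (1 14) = [0, 1, 2, 7, 5, 9, 6, 3, 8, 16, 12, 10, 11, 13, 4, 15, 14] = (3 7)(4 5 9 16 14)(10 12 11)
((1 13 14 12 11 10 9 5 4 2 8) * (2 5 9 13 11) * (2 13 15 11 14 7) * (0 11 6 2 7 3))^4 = (0 6 14)(1 3 15)(2 12 11)(8 13 10)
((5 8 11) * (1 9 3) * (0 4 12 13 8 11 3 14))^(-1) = (0 14 9 1 3 8 13 12 4)(5 11)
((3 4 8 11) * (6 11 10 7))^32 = (3 7 4 6 8 11 10)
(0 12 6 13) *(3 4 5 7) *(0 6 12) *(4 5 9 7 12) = [0, 1, 2, 5, 9, 12, 13, 3, 8, 7, 10, 11, 4, 6] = (3 5 12 4 9 7)(6 13)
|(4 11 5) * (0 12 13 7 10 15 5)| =9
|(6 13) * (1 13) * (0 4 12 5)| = 12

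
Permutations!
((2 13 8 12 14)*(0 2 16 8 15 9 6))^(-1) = (0 6 9 15 13 2)(8 16 14 12)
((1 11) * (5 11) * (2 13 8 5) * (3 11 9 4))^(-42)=(1 8 4)(2 5 3)(9 11 13)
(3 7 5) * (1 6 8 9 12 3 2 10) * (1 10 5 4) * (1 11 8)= (1 6)(2 5)(3 7 4 11 8 9 12)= [0, 6, 5, 7, 11, 2, 1, 4, 9, 12, 10, 8, 3]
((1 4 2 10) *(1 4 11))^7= (1 11)(2 10 4)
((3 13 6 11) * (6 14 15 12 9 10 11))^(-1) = (3 11 10 9 12 15 14 13)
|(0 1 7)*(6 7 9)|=|(0 1 9 6 7)|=5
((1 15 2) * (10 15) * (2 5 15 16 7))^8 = ((1 10 16 7 2)(5 15))^8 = (1 7 10 2 16)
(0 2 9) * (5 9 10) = [2, 1, 10, 3, 4, 9, 6, 7, 8, 0, 5] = (0 2 10 5 9)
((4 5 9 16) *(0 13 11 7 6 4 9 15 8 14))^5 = ((0 13 11 7 6 4 5 15 8 14)(9 16))^5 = (0 4)(5 13)(6 14)(7 8)(9 16)(11 15)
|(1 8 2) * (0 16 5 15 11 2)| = |(0 16 5 15 11 2 1 8)| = 8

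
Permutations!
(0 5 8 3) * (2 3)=(0 5 8 2 3)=[5, 1, 3, 0, 4, 8, 6, 7, 2]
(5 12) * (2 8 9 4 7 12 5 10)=(2 8 9 4 7 12 10)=[0, 1, 8, 3, 7, 5, 6, 12, 9, 4, 2, 11, 10]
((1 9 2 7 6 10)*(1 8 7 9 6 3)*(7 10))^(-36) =((1 6 7 3)(2 9)(8 10))^(-36) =(10)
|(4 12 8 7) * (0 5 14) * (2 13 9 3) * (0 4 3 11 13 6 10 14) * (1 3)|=|(0 5)(1 3 2 6 10 14 4 12 8 7)(9 11 13)|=30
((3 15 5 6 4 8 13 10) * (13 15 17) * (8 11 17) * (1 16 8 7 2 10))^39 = (1 13 17 11 4 6 5 15 8 16)(2 7 3 10)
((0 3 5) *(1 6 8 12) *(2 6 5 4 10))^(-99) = ((0 3 4 10 2 6 8 12 1 5))^(-99) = (0 3 4 10 2 6 8 12 1 5)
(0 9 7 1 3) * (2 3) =(0 9 7 1 2 3) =[9, 2, 3, 0, 4, 5, 6, 1, 8, 7]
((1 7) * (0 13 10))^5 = (0 10 13)(1 7)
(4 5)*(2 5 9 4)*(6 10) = (2 5)(4 9)(6 10) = [0, 1, 5, 3, 9, 2, 10, 7, 8, 4, 6]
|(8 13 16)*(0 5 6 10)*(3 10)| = 15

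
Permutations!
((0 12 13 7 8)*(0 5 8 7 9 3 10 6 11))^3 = (0 9 6 12 3 11 13 10)(5 8)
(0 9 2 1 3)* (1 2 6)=(0 9 6 1 3)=[9, 3, 2, 0, 4, 5, 1, 7, 8, 6]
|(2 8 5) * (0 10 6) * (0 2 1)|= |(0 10 6 2 8 5 1)|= 7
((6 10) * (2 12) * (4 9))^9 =((2 12)(4 9)(6 10))^9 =(2 12)(4 9)(6 10)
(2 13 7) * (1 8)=(1 8)(2 13 7)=[0, 8, 13, 3, 4, 5, 6, 2, 1, 9, 10, 11, 12, 7]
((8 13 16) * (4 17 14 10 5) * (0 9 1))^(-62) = (0 9 1)(4 10 17 5 14)(8 13 16) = ((0 9 1)(4 17 14 10 5)(8 13 16))^(-62)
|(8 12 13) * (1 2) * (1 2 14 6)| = 3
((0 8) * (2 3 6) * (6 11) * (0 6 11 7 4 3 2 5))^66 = (11)(0 6)(5 8)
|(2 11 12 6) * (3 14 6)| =|(2 11 12 3 14 6)| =6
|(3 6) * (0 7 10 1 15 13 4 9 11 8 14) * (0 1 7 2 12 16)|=8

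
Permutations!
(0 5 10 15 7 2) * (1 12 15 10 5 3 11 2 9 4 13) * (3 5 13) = (0 5 13 1 12 15 7 9 4 3 11 2) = [5, 12, 0, 11, 3, 13, 6, 9, 8, 4, 10, 2, 15, 1, 14, 7]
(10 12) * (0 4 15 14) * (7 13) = [4, 1, 2, 3, 15, 5, 6, 13, 8, 9, 12, 11, 10, 7, 0, 14] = (0 4 15 14)(7 13)(10 12)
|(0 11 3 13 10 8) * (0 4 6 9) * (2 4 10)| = 8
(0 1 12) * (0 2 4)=(0 1 12 2 4)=[1, 12, 4, 3, 0, 5, 6, 7, 8, 9, 10, 11, 2]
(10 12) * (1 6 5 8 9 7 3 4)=[0, 6, 2, 4, 1, 8, 5, 3, 9, 7, 12, 11, 10]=(1 6 5 8 9 7 3 4)(10 12)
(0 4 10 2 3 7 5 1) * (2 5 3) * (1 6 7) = (0 4 10 5 6 7 3 1) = [4, 0, 2, 1, 10, 6, 7, 3, 8, 9, 5]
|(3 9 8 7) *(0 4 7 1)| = 7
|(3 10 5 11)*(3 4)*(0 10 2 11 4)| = |(0 10 5 4 3 2 11)| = 7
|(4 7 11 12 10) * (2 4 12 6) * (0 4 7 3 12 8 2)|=10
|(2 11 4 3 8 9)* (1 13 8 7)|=|(1 13 8 9 2 11 4 3 7)|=9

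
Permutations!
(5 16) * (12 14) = [0, 1, 2, 3, 4, 16, 6, 7, 8, 9, 10, 11, 14, 13, 12, 15, 5] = (5 16)(12 14)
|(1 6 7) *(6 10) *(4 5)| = |(1 10 6 7)(4 5)| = 4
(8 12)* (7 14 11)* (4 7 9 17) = [0, 1, 2, 3, 7, 5, 6, 14, 12, 17, 10, 9, 8, 13, 11, 15, 16, 4] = (4 7 14 11 9 17)(8 12)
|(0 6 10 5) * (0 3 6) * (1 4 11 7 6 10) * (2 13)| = |(1 4 11 7 6)(2 13)(3 10 5)| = 30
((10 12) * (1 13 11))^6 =(13)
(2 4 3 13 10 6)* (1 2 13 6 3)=(1 2 4)(3 6 13 10)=[0, 2, 4, 6, 1, 5, 13, 7, 8, 9, 3, 11, 12, 10]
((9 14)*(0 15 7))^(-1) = (0 7 15)(9 14)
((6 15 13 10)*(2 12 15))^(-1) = (2 6 10 13 15 12)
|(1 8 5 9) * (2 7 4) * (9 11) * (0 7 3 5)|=10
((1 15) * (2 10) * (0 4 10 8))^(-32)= ((0 4 10 2 8)(1 15))^(-32)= (15)(0 2 4 8 10)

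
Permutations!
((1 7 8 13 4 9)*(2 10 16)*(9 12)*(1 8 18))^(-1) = ((1 7 18)(2 10 16)(4 12 9 8 13))^(-1) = (1 18 7)(2 16 10)(4 13 8 9 12)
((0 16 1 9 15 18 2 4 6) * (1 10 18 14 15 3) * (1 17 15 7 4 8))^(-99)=((0 16 10 18 2 8 1 9 3 17 15 14 7 4 6))^(-99)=(0 1 7 18 17)(2 15 16 9 4)(3 6 8 14 10)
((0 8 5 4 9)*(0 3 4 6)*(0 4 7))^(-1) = (0 7 3 9 4 6 5 8)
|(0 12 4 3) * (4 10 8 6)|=|(0 12 10 8 6 4 3)|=7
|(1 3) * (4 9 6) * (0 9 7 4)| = 6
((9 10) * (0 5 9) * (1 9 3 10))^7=((0 5 3 10)(1 9))^7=(0 10 3 5)(1 9)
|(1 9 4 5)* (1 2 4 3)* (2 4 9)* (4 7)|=|(1 2 9 3)(4 5 7)|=12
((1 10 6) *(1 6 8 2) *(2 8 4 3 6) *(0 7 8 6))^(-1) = ((0 7 8 6 2 1 10 4 3))^(-1) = (0 3 4 10 1 2 6 8 7)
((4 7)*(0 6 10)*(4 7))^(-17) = ((0 6 10))^(-17) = (0 6 10)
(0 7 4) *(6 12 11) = [7, 1, 2, 3, 0, 5, 12, 4, 8, 9, 10, 6, 11] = (0 7 4)(6 12 11)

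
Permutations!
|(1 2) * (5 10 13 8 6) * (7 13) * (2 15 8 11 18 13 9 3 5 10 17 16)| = |(1 15 8 6 10 7 9 3 5 17 16 2)(11 18 13)| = 12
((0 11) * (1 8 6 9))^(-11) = (0 11)(1 8 6 9)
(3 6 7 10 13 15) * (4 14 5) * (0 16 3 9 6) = (0 16 3)(4 14 5)(6 7 10 13 15 9) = [16, 1, 2, 0, 14, 4, 7, 10, 8, 6, 13, 11, 12, 15, 5, 9, 3]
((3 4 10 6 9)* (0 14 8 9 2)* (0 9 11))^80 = (14)(2 3 10)(4 6 9)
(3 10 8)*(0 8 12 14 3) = (0 8)(3 10 12 14) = [8, 1, 2, 10, 4, 5, 6, 7, 0, 9, 12, 11, 14, 13, 3]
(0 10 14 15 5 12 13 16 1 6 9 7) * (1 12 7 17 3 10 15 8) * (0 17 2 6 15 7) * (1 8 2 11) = [7, 15, 6, 10, 4, 0, 9, 17, 8, 11, 14, 1, 13, 16, 2, 5, 12, 3] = (0 7 17 3 10 14 2 6 9 11 1 15 5)(12 13 16)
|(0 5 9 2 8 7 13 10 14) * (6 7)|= 10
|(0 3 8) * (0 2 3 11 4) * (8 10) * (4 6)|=4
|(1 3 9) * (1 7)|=|(1 3 9 7)|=4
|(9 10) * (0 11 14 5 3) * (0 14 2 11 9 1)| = |(0 9 10 1)(2 11)(3 14 5)| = 12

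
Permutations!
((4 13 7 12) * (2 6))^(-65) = (2 6)(4 12 7 13)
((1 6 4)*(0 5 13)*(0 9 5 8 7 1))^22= ((0 8 7 1 6 4)(5 13 9))^22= (0 6 7)(1 8 4)(5 13 9)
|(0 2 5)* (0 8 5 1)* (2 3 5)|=|(0 3 5 8 2 1)|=6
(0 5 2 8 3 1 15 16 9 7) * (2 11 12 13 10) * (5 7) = (0 7)(1 15 16 9 5 11 12 13 10 2 8 3) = [7, 15, 8, 1, 4, 11, 6, 0, 3, 5, 2, 12, 13, 10, 14, 16, 9]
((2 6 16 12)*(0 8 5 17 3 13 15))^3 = ((0 8 5 17 3 13 15)(2 6 16 12))^3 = (0 17 15 5 13 8 3)(2 12 16 6)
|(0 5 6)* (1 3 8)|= 3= |(0 5 6)(1 3 8)|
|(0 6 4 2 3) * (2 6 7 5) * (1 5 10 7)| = 10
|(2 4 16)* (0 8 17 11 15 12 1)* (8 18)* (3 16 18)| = |(0 3 16 2 4 18 8 17 11 15 12 1)| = 12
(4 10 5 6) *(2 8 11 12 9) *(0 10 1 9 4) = [10, 9, 8, 3, 1, 6, 0, 7, 11, 2, 5, 12, 4] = (0 10 5 6)(1 9 2 8 11 12 4)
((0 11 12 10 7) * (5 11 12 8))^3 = ((0 12 10 7)(5 11 8))^3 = (0 7 10 12)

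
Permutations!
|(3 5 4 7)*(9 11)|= |(3 5 4 7)(9 11)|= 4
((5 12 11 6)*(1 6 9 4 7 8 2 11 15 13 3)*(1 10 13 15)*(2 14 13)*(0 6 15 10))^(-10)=(0 10 8 5 11 13 1 4)(2 14 12 9 3 15 7 6)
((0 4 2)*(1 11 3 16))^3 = ((0 4 2)(1 11 3 16))^3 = (1 16 3 11)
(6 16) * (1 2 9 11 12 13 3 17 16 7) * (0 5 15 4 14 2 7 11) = (0 5 15 4 14 2 9)(1 7)(3 17 16 6 11 12 13) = [5, 7, 9, 17, 14, 15, 11, 1, 8, 0, 10, 12, 13, 3, 2, 4, 6, 16]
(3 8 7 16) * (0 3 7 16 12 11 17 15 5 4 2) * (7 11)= [3, 1, 0, 8, 2, 4, 6, 12, 16, 9, 10, 17, 7, 13, 14, 5, 11, 15]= (0 3 8 16 11 17 15 5 4 2)(7 12)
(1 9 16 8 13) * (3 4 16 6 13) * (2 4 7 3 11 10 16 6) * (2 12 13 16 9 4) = (1 4 6 16 8 11 10 9 12 13)(3 7) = [0, 4, 2, 7, 6, 5, 16, 3, 11, 12, 9, 10, 13, 1, 14, 15, 8]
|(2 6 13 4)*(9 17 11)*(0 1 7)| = |(0 1 7)(2 6 13 4)(9 17 11)| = 12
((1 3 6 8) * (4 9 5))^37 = (1 3 6 8)(4 9 5)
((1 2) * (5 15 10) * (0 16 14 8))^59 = ((0 16 14 8)(1 2)(5 15 10))^59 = (0 8 14 16)(1 2)(5 10 15)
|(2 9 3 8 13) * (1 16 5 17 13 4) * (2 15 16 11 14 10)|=|(1 11 14 10 2 9 3 8 4)(5 17 13 15 16)|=45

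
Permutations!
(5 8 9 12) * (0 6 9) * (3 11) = (0 6 9 12 5 8)(3 11) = [6, 1, 2, 11, 4, 8, 9, 7, 0, 12, 10, 3, 5]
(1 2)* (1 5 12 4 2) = (2 5 12 4) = [0, 1, 5, 3, 2, 12, 6, 7, 8, 9, 10, 11, 4]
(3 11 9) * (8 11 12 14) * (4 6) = (3 12 14 8 11 9)(4 6) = [0, 1, 2, 12, 6, 5, 4, 7, 11, 3, 10, 9, 14, 13, 8]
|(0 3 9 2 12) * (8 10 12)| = 7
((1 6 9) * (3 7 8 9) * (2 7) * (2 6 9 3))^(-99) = ((1 9)(2 7 8 3 6))^(-99) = (1 9)(2 7 8 3 6)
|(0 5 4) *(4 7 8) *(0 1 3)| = 7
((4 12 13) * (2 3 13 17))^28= ((2 3 13 4 12 17))^28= (2 12 13)(3 17 4)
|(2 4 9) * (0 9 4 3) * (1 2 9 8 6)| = 6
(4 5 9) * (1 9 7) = (1 9 4 5 7) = [0, 9, 2, 3, 5, 7, 6, 1, 8, 4]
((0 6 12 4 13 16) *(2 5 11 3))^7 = ((0 6 12 4 13 16)(2 5 11 3))^7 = (0 6 12 4 13 16)(2 3 11 5)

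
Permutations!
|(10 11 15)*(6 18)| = 6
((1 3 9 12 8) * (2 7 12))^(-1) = ((1 3 9 2 7 12 8))^(-1) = (1 8 12 7 2 9 3)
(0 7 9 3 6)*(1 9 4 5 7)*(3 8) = (0 1 9 8 3 6)(4 5 7) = [1, 9, 2, 6, 5, 7, 0, 4, 3, 8]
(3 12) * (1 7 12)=(1 7 12 3)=[0, 7, 2, 1, 4, 5, 6, 12, 8, 9, 10, 11, 3]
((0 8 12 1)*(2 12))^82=((0 8 2 12 1))^82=(0 2 1 8 12)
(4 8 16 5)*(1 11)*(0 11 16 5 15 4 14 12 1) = (0 11)(1 16 15 4 8 5 14 12) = [11, 16, 2, 3, 8, 14, 6, 7, 5, 9, 10, 0, 1, 13, 12, 4, 15]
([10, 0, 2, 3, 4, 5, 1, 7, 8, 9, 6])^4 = [0, 1, 2, 3, 4, 5, 6, 7, 8, 9, 10]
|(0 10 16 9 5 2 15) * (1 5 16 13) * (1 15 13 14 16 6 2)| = |(0 10 14 16 9 6 2 13 15)(1 5)| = 18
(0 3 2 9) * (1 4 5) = (0 3 2 9)(1 4 5) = [3, 4, 9, 2, 5, 1, 6, 7, 8, 0]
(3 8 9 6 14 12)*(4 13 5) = [0, 1, 2, 8, 13, 4, 14, 7, 9, 6, 10, 11, 3, 5, 12] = (3 8 9 6 14 12)(4 13 5)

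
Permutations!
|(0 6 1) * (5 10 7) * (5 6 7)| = 4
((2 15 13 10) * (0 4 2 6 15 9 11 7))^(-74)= (0 11 2)(4 7 9)(6 13)(10 15)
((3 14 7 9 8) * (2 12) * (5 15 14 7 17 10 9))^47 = ((2 12)(3 7 5 15 14 17 10 9 8))^47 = (2 12)(3 5 14 10 8 7 15 17 9)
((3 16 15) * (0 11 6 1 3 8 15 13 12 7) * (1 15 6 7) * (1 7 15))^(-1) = (0 7 12 13 16 3 1 6 8 15 11)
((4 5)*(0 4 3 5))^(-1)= (0 4)(3 5)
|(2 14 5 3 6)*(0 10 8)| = 15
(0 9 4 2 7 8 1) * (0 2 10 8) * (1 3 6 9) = (0 1 2 7)(3 6 9 4 10 8) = [1, 2, 7, 6, 10, 5, 9, 0, 3, 4, 8]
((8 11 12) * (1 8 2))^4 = (1 2 12 11 8)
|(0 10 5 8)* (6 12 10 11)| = 7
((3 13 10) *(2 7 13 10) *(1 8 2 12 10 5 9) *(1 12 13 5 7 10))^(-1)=(13)(1 12 9 5 7 3 10 2 8)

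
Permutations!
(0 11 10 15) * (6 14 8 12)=[11, 1, 2, 3, 4, 5, 14, 7, 12, 9, 15, 10, 6, 13, 8, 0]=(0 11 10 15)(6 14 8 12)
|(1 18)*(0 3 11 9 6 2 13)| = |(0 3 11 9 6 2 13)(1 18)| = 14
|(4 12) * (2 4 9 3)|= 5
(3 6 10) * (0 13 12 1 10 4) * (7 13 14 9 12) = (0 14 9 12 1 10 3 6 4)(7 13) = [14, 10, 2, 6, 0, 5, 4, 13, 8, 12, 3, 11, 1, 7, 9]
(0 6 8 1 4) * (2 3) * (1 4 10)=(0 6 8 4)(1 10)(2 3)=[6, 10, 3, 2, 0, 5, 8, 7, 4, 9, 1]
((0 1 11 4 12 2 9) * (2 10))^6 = (0 2 12 11)(1 9 10 4)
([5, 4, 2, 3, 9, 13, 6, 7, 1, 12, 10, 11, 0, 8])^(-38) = (0 13 1 9)(4 12 5 8)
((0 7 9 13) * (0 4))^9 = ((0 7 9 13 4))^9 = (0 4 13 9 7)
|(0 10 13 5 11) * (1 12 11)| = |(0 10 13 5 1 12 11)| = 7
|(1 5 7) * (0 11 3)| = |(0 11 3)(1 5 7)| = 3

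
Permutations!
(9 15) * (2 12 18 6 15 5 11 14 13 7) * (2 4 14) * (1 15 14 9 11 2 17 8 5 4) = (1 15 11 17 8 5 2 12 18 6 14 13 7)(4 9) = [0, 15, 12, 3, 9, 2, 14, 1, 5, 4, 10, 17, 18, 7, 13, 11, 16, 8, 6]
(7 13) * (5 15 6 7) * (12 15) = (5 12 15 6 7 13) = [0, 1, 2, 3, 4, 12, 7, 13, 8, 9, 10, 11, 15, 5, 14, 6]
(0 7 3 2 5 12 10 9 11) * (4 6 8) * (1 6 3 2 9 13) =[7, 6, 5, 9, 3, 12, 8, 2, 4, 11, 13, 0, 10, 1] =(0 7 2 5 12 10 13 1 6 8 4 3 9 11)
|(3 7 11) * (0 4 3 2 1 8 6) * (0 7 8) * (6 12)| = |(0 4 3 8 12 6 7 11 2 1)| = 10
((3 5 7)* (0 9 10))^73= ((0 9 10)(3 5 7))^73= (0 9 10)(3 5 7)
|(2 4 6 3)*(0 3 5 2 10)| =|(0 3 10)(2 4 6 5)| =12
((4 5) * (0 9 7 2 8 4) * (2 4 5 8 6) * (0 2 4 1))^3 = ((0 9 7 1)(2 6 4 8 5))^3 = (0 1 7 9)(2 8 6 5 4)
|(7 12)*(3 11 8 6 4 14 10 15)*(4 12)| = |(3 11 8 6 12 7 4 14 10 15)| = 10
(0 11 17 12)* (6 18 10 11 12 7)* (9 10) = (0 12)(6 18 9 10 11 17 7) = [12, 1, 2, 3, 4, 5, 18, 6, 8, 10, 11, 17, 0, 13, 14, 15, 16, 7, 9]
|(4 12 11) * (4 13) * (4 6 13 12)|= |(6 13)(11 12)|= 2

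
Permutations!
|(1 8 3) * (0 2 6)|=|(0 2 6)(1 8 3)|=3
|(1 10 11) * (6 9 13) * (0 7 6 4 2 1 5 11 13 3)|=10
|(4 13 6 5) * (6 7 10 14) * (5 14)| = 10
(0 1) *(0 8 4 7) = (0 1 8 4 7) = [1, 8, 2, 3, 7, 5, 6, 0, 4]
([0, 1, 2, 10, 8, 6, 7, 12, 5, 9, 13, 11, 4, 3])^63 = (13)(4 6)(5 12)(7 8)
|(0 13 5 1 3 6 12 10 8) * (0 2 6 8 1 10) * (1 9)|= |(0 13 5 10 9 1 3 8 2 6 12)|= 11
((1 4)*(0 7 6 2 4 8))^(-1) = (0 8 1 4 2 6 7) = ((0 7 6 2 4 1 8))^(-1)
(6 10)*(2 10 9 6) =(2 10)(6 9) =[0, 1, 10, 3, 4, 5, 9, 7, 8, 6, 2]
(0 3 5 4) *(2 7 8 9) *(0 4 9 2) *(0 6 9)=(0 3 5)(2 7 8)(6 9)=[3, 1, 7, 5, 4, 0, 9, 8, 2, 6]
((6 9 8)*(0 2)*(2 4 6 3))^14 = ((0 4 6 9 8 3 2))^14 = (9)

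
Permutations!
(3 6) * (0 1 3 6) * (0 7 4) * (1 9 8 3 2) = (0 9 8 3 7 4)(1 2) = [9, 2, 1, 7, 0, 5, 6, 4, 3, 8]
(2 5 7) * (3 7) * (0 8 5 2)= (0 8 5 3 7)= [8, 1, 2, 7, 4, 3, 6, 0, 5]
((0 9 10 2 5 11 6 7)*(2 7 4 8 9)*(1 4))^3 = ((0 2 5 11 6 1 4 8 9 10 7))^3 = (0 11 4 10 2 6 8 7 5 1 9)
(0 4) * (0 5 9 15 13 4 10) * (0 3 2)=(0 10 3 2)(4 5 9 15 13)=[10, 1, 0, 2, 5, 9, 6, 7, 8, 15, 3, 11, 12, 4, 14, 13]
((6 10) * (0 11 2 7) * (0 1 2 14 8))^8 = (14)(1 7 2)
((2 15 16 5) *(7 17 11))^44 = ((2 15 16 5)(7 17 11))^44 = (7 11 17)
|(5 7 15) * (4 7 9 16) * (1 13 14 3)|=|(1 13 14 3)(4 7 15 5 9 16)|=12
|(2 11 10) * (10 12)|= |(2 11 12 10)|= 4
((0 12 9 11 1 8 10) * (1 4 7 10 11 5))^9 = ((0 12 9 5 1 8 11 4 7 10))^9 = (0 10 7 4 11 8 1 5 9 12)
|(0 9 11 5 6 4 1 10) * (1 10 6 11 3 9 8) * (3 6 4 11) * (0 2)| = 30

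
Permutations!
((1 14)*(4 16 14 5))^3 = (1 16 5 14 4)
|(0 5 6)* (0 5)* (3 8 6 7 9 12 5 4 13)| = |(3 8 6 4 13)(5 7 9 12)| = 20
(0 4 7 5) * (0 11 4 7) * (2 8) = (0 7 5 11 4)(2 8) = [7, 1, 8, 3, 0, 11, 6, 5, 2, 9, 10, 4]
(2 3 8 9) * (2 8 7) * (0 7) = (0 7 2 3)(8 9) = [7, 1, 3, 0, 4, 5, 6, 2, 9, 8]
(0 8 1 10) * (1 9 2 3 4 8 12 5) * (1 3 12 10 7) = (0 10)(1 7)(2 12 5 3 4 8 9) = [10, 7, 12, 4, 8, 3, 6, 1, 9, 2, 0, 11, 5]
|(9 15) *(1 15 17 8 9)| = 6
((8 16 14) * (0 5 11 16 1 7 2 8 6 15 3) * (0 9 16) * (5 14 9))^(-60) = ((0 14 6 15 3 5 11)(1 7 2 8)(9 16))^(-60) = (16)(0 15 11 6 5 14 3)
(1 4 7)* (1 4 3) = [0, 3, 2, 1, 7, 5, 6, 4] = (1 3)(4 7)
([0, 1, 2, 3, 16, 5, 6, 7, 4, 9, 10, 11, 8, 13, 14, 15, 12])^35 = (4 8 12 16)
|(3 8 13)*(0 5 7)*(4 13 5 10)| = |(0 10 4 13 3 8 5 7)| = 8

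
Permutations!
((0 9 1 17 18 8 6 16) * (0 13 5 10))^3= (0 17 6 5 9 18 16 10 1 8 13)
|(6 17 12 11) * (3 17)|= |(3 17 12 11 6)|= 5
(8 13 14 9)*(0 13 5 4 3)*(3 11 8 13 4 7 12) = (0 4 11 8 5 7 12 3)(9 13 14) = [4, 1, 2, 0, 11, 7, 6, 12, 5, 13, 10, 8, 3, 14, 9]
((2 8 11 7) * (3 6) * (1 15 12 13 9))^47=(1 12 9 15 13)(2 7 11 8)(3 6)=((1 15 12 13 9)(2 8 11 7)(3 6))^47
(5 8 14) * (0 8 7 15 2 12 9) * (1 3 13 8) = (0 1 3 13 8 14 5 7 15 2 12 9) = [1, 3, 12, 13, 4, 7, 6, 15, 14, 0, 10, 11, 9, 8, 5, 2]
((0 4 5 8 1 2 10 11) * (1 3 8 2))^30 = (11)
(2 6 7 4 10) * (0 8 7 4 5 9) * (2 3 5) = (0 8 7 2 6 4 10 3 5 9) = [8, 1, 6, 5, 10, 9, 4, 2, 7, 0, 3]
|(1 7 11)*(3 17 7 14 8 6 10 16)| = |(1 14 8 6 10 16 3 17 7 11)| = 10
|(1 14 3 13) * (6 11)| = 4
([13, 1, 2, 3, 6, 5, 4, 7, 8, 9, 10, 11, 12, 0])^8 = (13)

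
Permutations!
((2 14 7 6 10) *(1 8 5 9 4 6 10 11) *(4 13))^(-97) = ((1 8 5 9 13 4 6 11)(2 14 7 10))^(-97) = (1 11 6 4 13 9 5 8)(2 10 7 14)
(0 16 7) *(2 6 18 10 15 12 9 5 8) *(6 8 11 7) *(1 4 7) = (0 16 6 18 10 15 12 9 5 11 1 4 7)(2 8) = [16, 4, 8, 3, 7, 11, 18, 0, 2, 5, 15, 1, 9, 13, 14, 12, 6, 17, 10]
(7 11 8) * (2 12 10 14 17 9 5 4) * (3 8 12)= [0, 1, 3, 8, 2, 4, 6, 11, 7, 5, 14, 12, 10, 13, 17, 15, 16, 9]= (2 3 8 7 11 12 10 14 17 9 5 4)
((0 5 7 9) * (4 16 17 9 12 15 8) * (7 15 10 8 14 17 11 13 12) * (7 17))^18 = (0 7 5 17 15 9 14)(4 12 16 10 11 8 13)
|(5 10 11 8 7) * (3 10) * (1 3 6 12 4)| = |(1 3 10 11 8 7 5 6 12 4)| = 10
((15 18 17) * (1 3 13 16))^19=(1 16 13 3)(15 18 17)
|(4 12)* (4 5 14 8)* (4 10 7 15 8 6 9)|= 12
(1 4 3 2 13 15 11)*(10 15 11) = (1 4 3 2 13 11)(10 15) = [0, 4, 13, 2, 3, 5, 6, 7, 8, 9, 15, 1, 12, 11, 14, 10]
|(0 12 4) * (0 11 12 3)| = 6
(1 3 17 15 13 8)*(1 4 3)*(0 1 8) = (0 1 8 4 3 17 15 13) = [1, 8, 2, 17, 3, 5, 6, 7, 4, 9, 10, 11, 12, 0, 14, 13, 16, 15]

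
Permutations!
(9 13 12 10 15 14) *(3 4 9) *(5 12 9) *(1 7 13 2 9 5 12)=(1 7 13 5)(2 9)(3 4 12 10 15 14)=[0, 7, 9, 4, 12, 1, 6, 13, 8, 2, 15, 11, 10, 5, 3, 14]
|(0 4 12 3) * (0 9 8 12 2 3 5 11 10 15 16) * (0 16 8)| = 30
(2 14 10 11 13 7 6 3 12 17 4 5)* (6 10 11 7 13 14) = [0, 1, 6, 12, 5, 2, 3, 10, 8, 9, 7, 14, 17, 13, 11, 15, 16, 4] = (2 6 3 12 17 4 5)(7 10)(11 14)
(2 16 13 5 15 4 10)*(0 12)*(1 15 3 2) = (0 12)(1 15 4 10)(2 16 13 5 3) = [12, 15, 16, 2, 10, 3, 6, 7, 8, 9, 1, 11, 0, 5, 14, 4, 13]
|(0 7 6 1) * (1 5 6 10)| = |(0 7 10 1)(5 6)| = 4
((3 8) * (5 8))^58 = ((3 5 8))^58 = (3 5 8)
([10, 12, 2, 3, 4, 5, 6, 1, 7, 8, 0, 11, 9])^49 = [10, 7, 2, 3, 4, 5, 6, 8, 9, 12, 0, 11, 1]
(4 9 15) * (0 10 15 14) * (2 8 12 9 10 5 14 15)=(0 5 14)(2 8 12 9 15 4 10)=[5, 1, 8, 3, 10, 14, 6, 7, 12, 15, 2, 11, 9, 13, 0, 4]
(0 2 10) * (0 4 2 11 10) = (0 11 10 4 2) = [11, 1, 0, 3, 2, 5, 6, 7, 8, 9, 4, 10]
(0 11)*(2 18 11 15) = (0 15 2 18 11) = [15, 1, 18, 3, 4, 5, 6, 7, 8, 9, 10, 0, 12, 13, 14, 2, 16, 17, 11]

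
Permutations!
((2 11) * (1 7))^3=(1 7)(2 11)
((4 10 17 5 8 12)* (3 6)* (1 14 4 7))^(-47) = ((1 14 4 10 17 5 8 12 7)(3 6))^(-47) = (1 12 5 10 14 7 8 17 4)(3 6)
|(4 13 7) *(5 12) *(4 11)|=|(4 13 7 11)(5 12)|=4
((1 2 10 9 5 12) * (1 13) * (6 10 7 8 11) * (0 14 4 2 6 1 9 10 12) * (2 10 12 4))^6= ((0 14 2 7 8 11 1 6 4 10 12 13 9 5))^6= (0 1 9 8 12 2 4)(5 11 13 7 10 14 6)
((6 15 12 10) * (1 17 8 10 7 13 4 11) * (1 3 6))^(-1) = ((1 17 8 10)(3 6 15 12 7 13 4 11))^(-1) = (1 10 8 17)(3 11 4 13 7 12 15 6)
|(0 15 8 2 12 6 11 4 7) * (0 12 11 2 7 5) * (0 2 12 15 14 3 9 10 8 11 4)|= |(0 14 3 9 10 8 7 15 11)(2 4 5)(6 12)|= 18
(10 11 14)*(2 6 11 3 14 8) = (2 6 11 8)(3 14 10) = [0, 1, 6, 14, 4, 5, 11, 7, 2, 9, 3, 8, 12, 13, 10]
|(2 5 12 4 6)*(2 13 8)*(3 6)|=|(2 5 12 4 3 6 13 8)|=8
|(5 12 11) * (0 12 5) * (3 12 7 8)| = 6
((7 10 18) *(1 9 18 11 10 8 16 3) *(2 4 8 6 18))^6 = (18)(1 3 16 8 4 2 9)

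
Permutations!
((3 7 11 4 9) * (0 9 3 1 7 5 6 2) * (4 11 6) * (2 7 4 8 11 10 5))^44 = (11)(0 1 3)(2 9 4)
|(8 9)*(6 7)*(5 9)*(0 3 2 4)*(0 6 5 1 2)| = |(0 3)(1 2 4 6 7 5 9 8)| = 8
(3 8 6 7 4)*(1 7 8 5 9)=(1 7 4 3 5 9)(6 8)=[0, 7, 2, 5, 3, 9, 8, 4, 6, 1]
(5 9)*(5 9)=(9)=[0, 1, 2, 3, 4, 5, 6, 7, 8, 9]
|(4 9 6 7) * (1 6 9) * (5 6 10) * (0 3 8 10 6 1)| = |(0 3 8 10 5 1 6 7 4)| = 9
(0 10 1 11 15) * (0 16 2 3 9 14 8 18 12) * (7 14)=(0 10 1 11 15 16 2 3 9 7 14 8 18 12)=[10, 11, 3, 9, 4, 5, 6, 14, 18, 7, 1, 15, 0, 13, 8, 16, 2, 17, 12]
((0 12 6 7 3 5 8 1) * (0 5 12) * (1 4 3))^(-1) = ((1 5 8 4 3 12 6 7))^(-1) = (1 7 6 12 3 4 8 5)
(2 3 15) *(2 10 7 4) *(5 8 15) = (2 3 5 8 15 10 7 4) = [0, 1, 3, 5, 2, 8, 6, 4, 15, 9, 7, 11, 12, 13, 14, 10]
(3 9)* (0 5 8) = (0 5 8)(3 9) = [5, 1, 2, 9, 4, 8, 6, 7, 0, 3]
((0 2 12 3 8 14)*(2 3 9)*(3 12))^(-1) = (0 14 8 3 2 9 12)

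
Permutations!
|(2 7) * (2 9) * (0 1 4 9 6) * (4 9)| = 6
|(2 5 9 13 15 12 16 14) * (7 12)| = |(2 5 9 13 15 7 12 16 14)| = 9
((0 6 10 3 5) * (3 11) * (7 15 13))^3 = (15)(0 11)(3 6)(5 10)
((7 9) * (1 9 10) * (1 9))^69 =((7 10 9))^69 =(10)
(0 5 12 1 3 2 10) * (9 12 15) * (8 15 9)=(0 5 9 12 1 3 2 10)(8 15)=[5, 3, 10, 2, 4, 9, 6, 7, 15, 12, 0, 11, 1, 13, 14, 8]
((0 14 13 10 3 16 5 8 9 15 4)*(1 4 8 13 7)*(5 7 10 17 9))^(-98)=((0 14 10 3 16 7 1 4)(5 13 17 9 15 8))^(-98)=(0 1 16 10)(3 14 4 7)(5 15 17)(8 9 13)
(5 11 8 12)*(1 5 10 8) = [0, 5, 2, 3, 4, 11, 6, 7, 12, 9, 8, 1, 10] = (1 5 11)(8 12 10)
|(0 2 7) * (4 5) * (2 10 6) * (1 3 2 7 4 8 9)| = 28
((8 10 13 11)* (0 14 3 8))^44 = (0 3 10 11 14 8 13)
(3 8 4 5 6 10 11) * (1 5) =(1 5 6 10 11 3 8 4) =[0, 5, 2, 8, 1, 6, 10, 7, 4, 9, 11, 3]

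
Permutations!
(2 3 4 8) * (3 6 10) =(2 6 10 3 4 8) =[0, 1, 6, 4, 8, 5, 10, 7, 2, 9, 3]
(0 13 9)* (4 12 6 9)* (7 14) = [13, 1, 2, 3, 12, 5, 9, 14, 8, 0, 10, 11, 6, 4, 7] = (0 13 4 12 6 9)(7 14)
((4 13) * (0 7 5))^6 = (13)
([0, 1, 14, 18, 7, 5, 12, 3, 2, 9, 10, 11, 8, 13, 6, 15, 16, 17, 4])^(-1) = [0, 1, 8, 7, 18, 5, 14, 4, 12, 9, 10, 11, 6, 13, 2, 15, 16, 17, 3]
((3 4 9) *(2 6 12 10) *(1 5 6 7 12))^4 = ((1 5 6)(2 7 12 10)(3 4 9))^4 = (12)(1 5 6)(3 4 9)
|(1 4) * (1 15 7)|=|(1 4 15 7)|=4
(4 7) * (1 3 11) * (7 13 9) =(1 3 11)(4 13 9 7) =[0, 3, 2, 11, 13, 5, 6, 4, 8, 7, 10, 1, 12, 9]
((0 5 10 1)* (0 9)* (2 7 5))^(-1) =(0 9 1 10 5 7 2)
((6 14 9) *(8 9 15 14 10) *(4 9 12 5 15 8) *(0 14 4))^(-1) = (0 10 6 9 4 15 5 12 8 14)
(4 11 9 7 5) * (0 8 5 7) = (0 8 5 4 11 9) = [8, 1, 2, 3, 11, 4, 6, 7, 5, 0, 10, 9]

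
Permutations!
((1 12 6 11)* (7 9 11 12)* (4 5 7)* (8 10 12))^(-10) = (1 5 9)(4 7 11)(6 10)(8 12)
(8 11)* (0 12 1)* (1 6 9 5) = [12, 0, 2, 3, 4, 1, 9, 7, 11, 5, 10, 8, 6] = (0 12 6 9 5 1)(8 11)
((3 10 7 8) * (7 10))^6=((10)(3 7 8))^6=(10)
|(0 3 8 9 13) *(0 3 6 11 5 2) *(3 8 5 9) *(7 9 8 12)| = |(0 6 11 8 3 5 2)(7 9 13 12)| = 28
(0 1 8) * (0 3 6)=(0 1 8 3 6)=[1, 8, 2, 6, 4, 5, 0, 7, 3]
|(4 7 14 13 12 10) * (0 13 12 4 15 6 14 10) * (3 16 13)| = |(0 3 16 13 4 7 10 15 6 14 12)| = 11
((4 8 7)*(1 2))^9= ((1 2)(4 8 7))^9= (8)(1 2)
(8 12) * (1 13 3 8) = (1 13 3 8 12) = [0, 13, 2, 8, 4, 5, 6, 7, 12, 9, 10, 11, 1, 3]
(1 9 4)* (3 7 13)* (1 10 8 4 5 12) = (1 9 5 12)(3 7 13)(4 10 8) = [0, 9, 2, 7, 10, 12, 6, 13, 4, 5, 8, 11, 1, 3]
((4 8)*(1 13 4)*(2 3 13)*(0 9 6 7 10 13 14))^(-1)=(0 14 3 2 1 8 4 13 10 7 6 9)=((0 9 6 7 10 13 4 8 1 2 3 14))^(-1)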